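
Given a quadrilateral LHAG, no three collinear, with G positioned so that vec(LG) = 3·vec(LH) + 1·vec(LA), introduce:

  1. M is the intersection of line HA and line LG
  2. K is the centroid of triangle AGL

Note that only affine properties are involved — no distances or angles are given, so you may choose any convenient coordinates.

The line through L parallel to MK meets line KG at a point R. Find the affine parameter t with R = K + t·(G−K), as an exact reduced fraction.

t = -1/3

Work in coordinates with L = (0, 0), H = (1, 0), A = (0, 1), G = (3, 1).
1. M is the intersection of line HA and line LG ⇒ M = (3/4, 1/4)
2. K is the centroid of triangle AGL ⇒ K = (1, 2/3)
through L parallel to MK: direction (1/4, 5/12); meets KG at R = (1/3, 5/9)
R = K + t·(G−K) with t = -1/3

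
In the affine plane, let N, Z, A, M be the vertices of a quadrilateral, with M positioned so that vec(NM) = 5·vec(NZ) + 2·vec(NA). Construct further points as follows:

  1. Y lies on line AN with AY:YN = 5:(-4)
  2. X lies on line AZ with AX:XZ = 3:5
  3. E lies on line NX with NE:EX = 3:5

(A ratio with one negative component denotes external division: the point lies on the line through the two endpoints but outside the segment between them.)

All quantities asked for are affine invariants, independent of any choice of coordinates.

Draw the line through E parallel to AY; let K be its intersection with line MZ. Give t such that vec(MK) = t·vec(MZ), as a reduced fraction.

t = 311/256

Work in coordinates with N = (0, 0), Z = (1, 0), A = (0, 1), M = (5, 2).
1. Y lies on line AN with AY:YN = 5:(-4) ⇒ Y = (0, -4)
2. X lies on line AZ with AX:XZ = 3:5 ⇒ X = (3/8, 5/8)
3. E lies on line NX with NE:EX = 3:5 ⇒ E = (9/64, 15/64)
through E parallel to AY: direction (0, -5); meets MZ at K = (9/64, -55/128)
K = M + t·(Z−M) with t = 311/256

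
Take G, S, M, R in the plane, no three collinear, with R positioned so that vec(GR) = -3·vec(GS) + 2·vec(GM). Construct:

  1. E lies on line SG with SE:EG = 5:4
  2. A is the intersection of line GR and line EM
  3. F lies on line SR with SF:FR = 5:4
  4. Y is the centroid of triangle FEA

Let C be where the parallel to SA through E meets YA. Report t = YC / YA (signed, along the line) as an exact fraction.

Choose coordinates G = (0, 0), S = (1, 0), M = (0, 1), R = (-3, 2).
1. E lies on line SG with SE:EG = 5:4 ⇒ E = (4/9, 0)
2. A is the intersection of line GR and line EM ⇒ A = (12/19, -8/19)
3. F lies on line SR with SF:FR = 5:4 ⇒ F = (-11/9, 10/9)
4. Y is the centroid of triangle FEA ⇒ Y = (-25/513, 118/513)
through E parallel to SA: direction (-7/19, -8/19); meets YA at C = (80/243, -32/243)
C = Y + t·(A−Y) with t = 5/9

t = 5/9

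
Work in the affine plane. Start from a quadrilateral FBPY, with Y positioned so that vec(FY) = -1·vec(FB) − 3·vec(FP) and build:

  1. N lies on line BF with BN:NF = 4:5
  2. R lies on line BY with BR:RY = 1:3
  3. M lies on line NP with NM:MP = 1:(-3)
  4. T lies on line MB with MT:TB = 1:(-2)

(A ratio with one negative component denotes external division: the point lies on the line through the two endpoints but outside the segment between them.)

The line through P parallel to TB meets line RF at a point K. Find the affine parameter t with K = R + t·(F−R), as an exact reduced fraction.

Work in coordinates with F = (0, 0), B = (1, 0), P = (0, 1), Y = (-1, -3).
1. N lies on line BF with BN:NF = 4:5 ⇒ N = (5/9, 0)
2. R lies on line BY with BR:RY = 1:3 ⇒ R = (1/2, -3/4)
3. M lies on line NP with NM:MP = 1:(-3) ⇒ M = (5/6, -1/2)
4. T lies on line MB with MT:TB = 1:(-2) ⇒ T = (2/3, -1)
through P parallel to TB: direction (1/3, 1); meets RF at K = (-2/9, 1/3)
K = R + t·(F−R) with t = 13/9

t = 13/9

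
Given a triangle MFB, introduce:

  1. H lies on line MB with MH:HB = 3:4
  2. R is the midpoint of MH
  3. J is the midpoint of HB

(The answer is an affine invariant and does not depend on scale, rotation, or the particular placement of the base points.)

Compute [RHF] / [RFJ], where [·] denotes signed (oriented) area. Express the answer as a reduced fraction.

[RHF]:[RFJ] = -3/7

Set M = (0, 0), F = (1, 0), B = (0, 1); any affine frame gives the same invariant.
1. H lies on line MB with MH:HB = 3:4 ⇒ H = (0, 3/7)
2. R is the midpoint of MH ⇒ R = (0, 3/14)
3. J is the midpoint of HB ⇒ J = (0, 5/7)
2·[RHF] = -3/14, 2·[RFJ] = 1/2
[RHF]:[RFJ] = -3/14:1/2 = -3/7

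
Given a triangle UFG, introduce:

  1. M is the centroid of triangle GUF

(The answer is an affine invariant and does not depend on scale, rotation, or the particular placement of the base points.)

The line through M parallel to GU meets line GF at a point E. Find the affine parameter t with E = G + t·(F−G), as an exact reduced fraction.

Set U = (0, 0), F = (1, 0), G = (0, 1); any affine frame gives the same invariant.
1. M is the centroid of triangle GUF ⇒ M = (1/3, 1/3)
through M parallel to GU: direction (0, -1); meets GF at E = (1/3, 2/3)
E = G + t·(F−G) with t = 1/3

t = 1/3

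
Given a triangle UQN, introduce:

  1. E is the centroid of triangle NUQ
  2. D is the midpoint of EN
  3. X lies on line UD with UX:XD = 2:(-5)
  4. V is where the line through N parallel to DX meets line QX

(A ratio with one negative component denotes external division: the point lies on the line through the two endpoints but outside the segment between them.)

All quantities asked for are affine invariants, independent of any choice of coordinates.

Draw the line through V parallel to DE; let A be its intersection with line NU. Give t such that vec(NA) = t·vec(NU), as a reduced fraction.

Choose coordinates U = (0, 0), Q = (1, 0), N = (0, 1).
1. E is the centroid of triangle NUQ ⇒ E = (1/3, 1/3)
2. D is the midpoint of EN ⇒ D = (1/6, 2/3)
3. X lies on line UD with UX:XD = 2:(-5) ⇒ X = (-1/9, -4/9)
4. V is where the line through N parallel to DX meets line QX ⇒ V = (-7/18, -5/9)
through V parallel to DE: direction (1/6, -1/3); meets NU at A = (0, -4/3)
A = N + t·(U−N) with t = 7/3

t = 7/3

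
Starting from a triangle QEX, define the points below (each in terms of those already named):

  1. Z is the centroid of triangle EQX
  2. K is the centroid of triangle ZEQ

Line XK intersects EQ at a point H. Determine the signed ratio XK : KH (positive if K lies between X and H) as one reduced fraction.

Set Q = (0, 0), E = (1, 0), X = (0, 1); any affine frame gives the same invariant.
1. Z is the centroid of triangle EQX ⇒ Z = (1/3, 1/3)
2. K is the centroid of triangle ZEQ ⇒ K = (4/9, 1/9)
line XK meets EQ at H = (1/2, 0)
K = X + t·(H−X) with t = 8/9, so XK:KH = 8/9:1/9

XK:KH = 8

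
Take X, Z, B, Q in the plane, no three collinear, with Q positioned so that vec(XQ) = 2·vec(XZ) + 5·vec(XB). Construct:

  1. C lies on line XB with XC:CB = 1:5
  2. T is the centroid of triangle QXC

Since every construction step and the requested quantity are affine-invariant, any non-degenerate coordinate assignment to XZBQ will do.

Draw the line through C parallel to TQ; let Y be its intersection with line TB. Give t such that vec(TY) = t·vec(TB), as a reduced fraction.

Assign X = (0, 0), Z = (1, 0), B = (0, 1), Q = (2, 5) — the answer is frame-independent, so this choice is without loss of generality.
1. C lies on line XB with XC:CB = 1:5 ⇒ C = (0, 1/6)
2. T is the centroid of triangle QXC ⇒ T = (2/3, 31/18)
through C parallel to TQ: direction (4/3, 59/18); meets TB at Y = (20/33, 164/99)
Y = T + t·(B−T) with t = 1/11

t = 1/11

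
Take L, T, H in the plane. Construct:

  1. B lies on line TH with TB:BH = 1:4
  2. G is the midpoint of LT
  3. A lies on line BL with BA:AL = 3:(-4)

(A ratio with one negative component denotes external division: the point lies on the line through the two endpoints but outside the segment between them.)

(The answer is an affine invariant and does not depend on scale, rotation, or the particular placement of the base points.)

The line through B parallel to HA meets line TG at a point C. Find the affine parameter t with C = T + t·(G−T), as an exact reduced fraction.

t = -6

Choose coordinates L = (0, 0), T = (1, 0), H = (0, 1).
1. B lies on line TH with TB:BH = 1:4 ⇒ B = (4/5, 1/5)
2. G is the midpoint of LT ⇒ G = (1/2, 0)
3. A lies on line BL with BA:AL = 3:(-4) ⇒ A = (16/5, 4/5)
through B parallel to HA: direction (16/5, -1/5); meets TG at C = (4, 0)
C = T + t·(G−T) with t = -6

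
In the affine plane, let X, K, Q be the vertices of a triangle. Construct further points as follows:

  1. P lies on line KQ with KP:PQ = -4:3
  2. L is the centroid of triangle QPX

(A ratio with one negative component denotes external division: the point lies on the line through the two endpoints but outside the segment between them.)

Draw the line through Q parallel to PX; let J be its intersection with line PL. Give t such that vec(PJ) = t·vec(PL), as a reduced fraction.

t = 3

Choose coordinates X = (0, 0), K = (1, 0), Q = (0, 1).
1. P lies on line KQ with KP:PQ = -4:3 ⇒ P = (-3, 4)
2. L is the centroid of triangle QPX ⇒ L = (-1, 5/3)
through Q parallel to PX: direction (3, -4); meets PL at J = (3, -3)
J = P + t·(L−P) with t = 3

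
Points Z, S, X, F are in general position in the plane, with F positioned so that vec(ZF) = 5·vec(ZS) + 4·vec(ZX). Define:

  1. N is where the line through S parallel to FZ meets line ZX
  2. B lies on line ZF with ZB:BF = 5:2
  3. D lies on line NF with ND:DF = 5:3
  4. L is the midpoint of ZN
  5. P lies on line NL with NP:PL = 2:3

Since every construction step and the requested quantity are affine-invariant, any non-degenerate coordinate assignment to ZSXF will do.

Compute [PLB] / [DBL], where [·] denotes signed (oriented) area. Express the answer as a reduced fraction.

Choose coordinates Z = (0, 0), S = (1, 0), X = (0, 1), F = (5, 4).
1. N is where the line through S parallel to FZ meets line ZX ⇒ N = (0, -4/5)
2. B lies on line ZF with ZB:BF = 5:2 ⇒ B = (25/7, 20/7)
3. D lies on line NF with ND:DF = 5:3 ⇒ D = (25/8, 11/5)
4. L is the midpoint of ZN ⇒ L = (0, -2/5)
5. P lies on line NL with NP:PL = 2:3 ⇒ P = (0, -16/25)
2·[PLB] = -6/7, 2·[DBL] = 25/28
[PLB]:[DBL] = -6/7:25/28 = -24/25

[PLB]:[DBL] = -24/25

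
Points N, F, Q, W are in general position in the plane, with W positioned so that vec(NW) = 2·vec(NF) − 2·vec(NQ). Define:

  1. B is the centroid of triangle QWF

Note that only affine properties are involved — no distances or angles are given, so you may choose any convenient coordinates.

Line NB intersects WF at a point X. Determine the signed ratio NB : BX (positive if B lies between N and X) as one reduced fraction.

Assign N = (0, 0), F = (1, 0), Q = (0, 1), W = (2, -2) — the answer is frame-independent, so this choice is without loss of generality.
1. B is the centroid of triangle QWF ⇒ B = (1, -1/3)
line NB meets WF at X = (6/5, -2/5)
B = N + t·(X−N) with t = 5/6, so NB:BX = 5/6:1/6

NB:BX = 5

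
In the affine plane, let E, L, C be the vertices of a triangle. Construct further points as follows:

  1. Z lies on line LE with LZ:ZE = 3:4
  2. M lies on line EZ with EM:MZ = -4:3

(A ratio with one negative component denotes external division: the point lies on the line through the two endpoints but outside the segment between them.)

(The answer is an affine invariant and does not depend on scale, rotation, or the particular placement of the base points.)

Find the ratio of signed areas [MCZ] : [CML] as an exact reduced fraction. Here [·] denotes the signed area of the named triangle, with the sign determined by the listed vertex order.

Choose coordinates E = (0, 0), L = (1, 0), C = (0, 1).
1. Z lies on line LE with LZ:ZE = 3:4 ⇒ Z = (4/7, 0)
2. M lies on line EZ with EM:MZ = -4:3 ⇒ M = (16/7, 0)
2·[MCZ] = 12/7, 2·[CML] = -9/7
[MCZ]:[CML] = 12/7:-9/7 = -4/3

[MCZ]:[CML] = -4/3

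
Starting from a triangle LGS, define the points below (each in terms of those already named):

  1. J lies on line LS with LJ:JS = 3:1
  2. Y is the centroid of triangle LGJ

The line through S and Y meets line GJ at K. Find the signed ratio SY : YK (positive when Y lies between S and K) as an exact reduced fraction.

Choose coordinates L = (0, 0), G = (1, 0), S = (0, 1).
1. J lies on line LS with LJ:JS = 3:1 ⇒ J = (0, 3/4)
2. Y is the centroid of triangle LGJ ⇒ Y = (1/3, 1/4)
line SY meets GJ at K = (1/6, 5/8)
Y = S + t·(K−S) with t = 2, so SY:YK = 2:-1

SY:YK = -2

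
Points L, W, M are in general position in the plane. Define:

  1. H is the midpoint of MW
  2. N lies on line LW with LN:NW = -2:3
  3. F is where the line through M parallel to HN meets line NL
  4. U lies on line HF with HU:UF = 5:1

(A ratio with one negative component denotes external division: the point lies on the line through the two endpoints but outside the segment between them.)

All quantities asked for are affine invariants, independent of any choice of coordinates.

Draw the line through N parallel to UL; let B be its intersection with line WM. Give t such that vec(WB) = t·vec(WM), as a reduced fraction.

Work in coordinates with L = (0, 0), W = (1, 0), M = (0, 1).
1. H is the midpoint of MW ⇒ H = (1/2, 1/2)
2. N lies on line LW with LN:NW = -2:3 ⇒ N = (-2, 0)
3. F is where the line through M parallel to HN meets line NL ⇒ F = (-5, 0)
4. U lies on line HF with HU:UF = 5:1 ⇒ U = (-49/12, 1/12)
through N parallel to UL: direction (49/12, -1/12); meets WM at B = (17/16, -1/16)
B = W + t·(M−W) with t = -1/16

t = -1/16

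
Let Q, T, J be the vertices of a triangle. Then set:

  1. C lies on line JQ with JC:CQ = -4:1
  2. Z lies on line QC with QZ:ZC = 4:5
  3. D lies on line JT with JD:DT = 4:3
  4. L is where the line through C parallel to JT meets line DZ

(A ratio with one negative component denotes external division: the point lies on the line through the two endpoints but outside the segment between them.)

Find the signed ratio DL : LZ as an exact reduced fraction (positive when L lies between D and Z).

DL:LZ = -36/5

Choose coordinates Q = (0, 0), T = (1, 0), J = (0, 1).
1. C lies on line JQ with JC:CQ = -4:1 ⇒ C = (0, -1/3)
2. Z lies on line QC with QZ:ZC = 4:5 ⇒ Z = (0, -4/27)
3. D lies on line JT with JD:DT = 4:3 ⇒ D = (4/7, 3/7)
4. L is where the line through C parallel to JT meets line DZ ⇒ L = (-20/217, -157/651)
L = D + t·(Z−D) with t = 36/31, so DL:LZ = t:(1−t) = 36/31:-5/31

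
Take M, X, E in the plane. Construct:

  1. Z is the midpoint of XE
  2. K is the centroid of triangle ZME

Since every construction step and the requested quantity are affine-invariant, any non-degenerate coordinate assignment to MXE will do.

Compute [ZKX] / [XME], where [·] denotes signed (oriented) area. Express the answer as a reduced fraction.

[ZKX]:[XME] = -1/6

Choose coordinates M = (0, 0), X = (1, 0), E = (0, 1).
1. Z is the midpoint of XE ⇒ Z = (1/2, 1/2)
2. K is the centroid of triangle ZME ⇒ K = (1/6, 1/2)
2·[ZKX] = 1/6, 2·[XME] = -1
[ZKX]:[XME] = 1/6:-1 = -1/6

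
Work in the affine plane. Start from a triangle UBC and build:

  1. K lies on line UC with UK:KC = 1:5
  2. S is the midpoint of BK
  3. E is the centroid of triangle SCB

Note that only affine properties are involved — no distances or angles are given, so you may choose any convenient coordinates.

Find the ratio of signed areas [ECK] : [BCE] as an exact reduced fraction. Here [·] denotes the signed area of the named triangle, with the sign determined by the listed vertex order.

[ECK]:[BCE] = 3

Work in coordinates with U = (0, 0), B = (1, 0), C = (0, 1).
1. K lies on line UC with UK:KC = 1:5 ⇒ K = (0, 1/6)
2. S is the midpoint of BK ⇒ S = (1/2, 1/12)
3. E is the centroid of triangle SCB ⇒ E = (1/2, 13/36)
2·[ECK] = 5/12, 2·[BCE] = 5/36
[ECK]:[BCE] = 5/12:5/36 = 3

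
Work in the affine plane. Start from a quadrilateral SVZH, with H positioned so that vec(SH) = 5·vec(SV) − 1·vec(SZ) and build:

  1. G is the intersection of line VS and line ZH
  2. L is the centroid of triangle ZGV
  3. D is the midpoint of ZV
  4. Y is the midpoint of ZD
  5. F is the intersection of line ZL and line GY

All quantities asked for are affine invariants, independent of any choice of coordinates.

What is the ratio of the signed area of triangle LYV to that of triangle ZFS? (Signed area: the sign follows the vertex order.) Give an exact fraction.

[LYV]:[ZFS] = -15/28

Work in coordinates with S = (0, 0), V = (1, 0), Z = (0, 1), H = (5, -1).
1. G is the intersection of line VS and line ZH ⇒ G = (5/2, 0)
2. L is the centroid of triangle ZGV ⇒ L = (7/6, 1/3)
3. D is the midpoint of ZV ⇒ D = (1/2, 1/2)
4. Y is the midpoint of ZD ⇒ Y = (1/4, 3/4)
5. F is the intersection of line ZL and line GY ⇒ F = (7/10, 3/5)
2·[LYV] = 3/8, 2·[ZFS] = -7/10
[LYV]:[ZFS] = 3/8:-7/10 = -15/28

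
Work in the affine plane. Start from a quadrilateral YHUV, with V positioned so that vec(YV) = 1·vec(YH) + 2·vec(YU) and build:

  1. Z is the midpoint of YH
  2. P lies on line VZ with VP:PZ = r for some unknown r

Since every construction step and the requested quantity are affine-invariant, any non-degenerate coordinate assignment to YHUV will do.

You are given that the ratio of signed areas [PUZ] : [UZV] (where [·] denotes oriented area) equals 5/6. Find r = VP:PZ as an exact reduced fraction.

r = 1/5

Work in coordinates with Y = (0, 0), H = (1, 0), U = (0, 1), V = (1, 2).
1. Z is the midpoint of YH ⇒ Z = (1/2, 0)
2. With VP:PZ = r, write λ = r/(r+1) so P = V + λ·(Z−V); P is affine-linear in λ
Every point depending on P is an affine combination of P and λ-independent points, so each such coordinate is linear in λ; the λ² term in each signed area is a multiple of (Z−V)×(Z−V) = 0, so 2·[PUZ] and 2·[UZV] are each linear in λ. Evaluating at λ=0 and λ=1:
  2·[PUZ] = -3/2·λ + 3/2,   2·[UZV] = 3/2
So [PUZ]:[UZV] = (-3/2·λ + 3/2) / (3/2). Setting this equal to 5/6:
  -3/2·λ + 3/2 = 5/6·(3/2)  ⇒  λ = 1/6
Then r = λ/(1−λ) = (1/6)/(5/6) = 1/5. Check: with r = 1/5, P = (11/12, 5/3) and [PUZ]:[UZV] = 5/6 as required.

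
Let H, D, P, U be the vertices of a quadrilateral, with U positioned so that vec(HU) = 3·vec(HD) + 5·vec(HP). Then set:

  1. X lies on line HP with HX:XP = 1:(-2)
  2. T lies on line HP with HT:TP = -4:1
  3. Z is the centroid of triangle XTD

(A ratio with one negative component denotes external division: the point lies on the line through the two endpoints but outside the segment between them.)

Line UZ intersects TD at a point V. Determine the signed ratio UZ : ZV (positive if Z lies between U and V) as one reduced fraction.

UZ:ZV = -76/7

Choose coordinates H = (0, 0), D = (1, 0), P = (0, 1), U = (3, 5).
1. X lies on line HP with HX:XP = 1:(-2) ⇒ X = (0, -1)
2. T lies on line HP with HT:TP = -4:1 ⇒ T = (0, 4/3)
3. Z is the centroid of triangle XTD ⇒ Z = (1/3, 1/9)
line UZ meets TD at V = (11/19, 32/57)
Z = U + t·(V−U) with t = 76/69, so UZ:ZV = 76/69:-7/69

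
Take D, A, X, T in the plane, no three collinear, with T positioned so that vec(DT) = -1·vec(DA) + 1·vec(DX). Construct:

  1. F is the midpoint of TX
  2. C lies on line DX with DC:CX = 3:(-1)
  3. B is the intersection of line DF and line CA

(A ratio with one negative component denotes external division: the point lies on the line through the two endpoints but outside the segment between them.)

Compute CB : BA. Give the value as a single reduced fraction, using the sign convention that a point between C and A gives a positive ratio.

CB:BA = -3/4

Work in coordinates with D = (0, 0), A = (1, 0), X = (0, 1), T = (-1, 1).
1. F is the midpoint of TX ⇒ F = (-1/2, 1)
2. C lies on line DX with DC:CX = 3:(-1) ⇒ C = (0, 3/2)
3. B is the intersection of line DF and line CA ⇒ B = (-3, 6)
B = C + t·(A−C) with t = -3, so CB:BA = t:(1−t) = -3:4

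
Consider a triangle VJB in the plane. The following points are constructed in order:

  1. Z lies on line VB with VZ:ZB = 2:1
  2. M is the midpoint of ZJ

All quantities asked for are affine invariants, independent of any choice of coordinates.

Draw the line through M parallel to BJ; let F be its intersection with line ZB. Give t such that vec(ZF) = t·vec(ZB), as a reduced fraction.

t = 1/2

Choose coordinates V = (0, 0), J = (1, 0), B = (0, 1).
1. Z lies on line VB with VZ:ZB = 2:1 ⇒ Z = (0, 2/3)
2. M is the midpoint of ZJ ⇒ M = (1/2, 1/3)
through M parallel to BJ: direction (1, -1); meets ZB at F = (0, 5/6)
F = Z + t·(B−Z) with t = 1/2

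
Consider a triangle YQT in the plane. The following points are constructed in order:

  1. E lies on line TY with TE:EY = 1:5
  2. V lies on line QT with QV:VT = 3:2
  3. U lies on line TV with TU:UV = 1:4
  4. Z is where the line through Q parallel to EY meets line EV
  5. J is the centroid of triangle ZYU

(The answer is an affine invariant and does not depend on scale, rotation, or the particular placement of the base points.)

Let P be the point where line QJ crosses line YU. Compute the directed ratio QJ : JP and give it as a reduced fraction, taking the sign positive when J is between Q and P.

QJ:JP = 31/15

Choose coordinates Y = (0, 0), Q = (1, 0), T = (0, 1).
1. E lies on line TY with TE:EY = 1:5 ⇒ E = (0, 5/6)
2. V lies on line QT with QV:VT = 3:2 ⇒ V = (2/5, 3/5)
3. U lies on line TV with TU:UV = 1:4 ⇒ U = (2/25, 23/25)
4. Z is where the line through Q parallel to EY meets line EV ⇒ Z = (1, 1/4)
5. J is the centroid of triangle ZYU ⇒ J = (9/25, 39/100)
line QJ meets YU at P = (39/775, 897/1550)
J = Q + t·(P−Q) with t = 31/46, so QJ:JP = 31/46:15/46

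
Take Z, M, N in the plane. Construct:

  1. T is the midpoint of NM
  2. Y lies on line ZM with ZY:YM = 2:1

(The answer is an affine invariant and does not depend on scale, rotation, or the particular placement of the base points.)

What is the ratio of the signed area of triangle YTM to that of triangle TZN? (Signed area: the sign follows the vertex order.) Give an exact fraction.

[YTM]:[TZN] = 1/3

Choose coordinates Z = (0, 0), M = (1, 0), N = (0, 1).
1. T is the midpoint of NM ⇒ T = (1/2, 1/2)
2. Y lies on line ZM with ZY:YM = 2:1 ⇒ Y = (2/3, 0)
2·[YTM] = -1/6, 2·[TZN] = -1/2
[YTM]:[TZN] = -1/6:-1/2 = 1/3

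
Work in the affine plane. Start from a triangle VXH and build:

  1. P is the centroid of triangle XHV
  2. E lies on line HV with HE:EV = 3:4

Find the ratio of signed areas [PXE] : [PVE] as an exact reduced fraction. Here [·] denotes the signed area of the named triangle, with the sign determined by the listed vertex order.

[PXE]:[PVE] = -1/4

Set V = (0, 0), X = (1, 0), H = (0, 1); any affine frame gives the same invariant.
1. P is the centroid of triangle XHV ⇒ P = (1/3, 1/3)
2. E lies on line HV with HE:EV = 3:4 ⇒ E = (0, 4/7)
2·[PXE] = 1/21, 2·[PVE] = -4/21
[PXE]:[PVE] = 1/21:-4/21 = -1/4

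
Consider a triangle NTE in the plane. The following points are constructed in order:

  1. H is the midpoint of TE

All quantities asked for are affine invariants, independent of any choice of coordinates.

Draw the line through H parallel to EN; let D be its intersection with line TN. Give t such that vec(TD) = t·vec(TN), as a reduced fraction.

Choose coordinates N = (0, 0), T = (1, 0), E = (0, 1).
1. H is the midpoint of TE ⇒ H = (1/2, 1/2)
through H parallel to EN: direction (0, -1); meets TN at D = (1/2, 0)
D = T + t·(N−T) with t = 1/2

t = 1/2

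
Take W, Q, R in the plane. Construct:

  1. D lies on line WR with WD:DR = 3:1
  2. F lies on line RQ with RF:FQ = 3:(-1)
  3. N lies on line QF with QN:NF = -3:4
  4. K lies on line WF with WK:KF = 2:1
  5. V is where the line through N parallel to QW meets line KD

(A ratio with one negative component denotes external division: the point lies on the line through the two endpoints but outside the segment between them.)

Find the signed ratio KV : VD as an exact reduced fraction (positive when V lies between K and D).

KV:VD = -22/9

Work in coordinates with W = (0, 0), Q = (1, 0), R = (0, 1).
1. D lies on line WR with WD:DR = 3:1 ⇒ D = (0, 3/4)
2. F lies on line RQ with RF:FQ = 3:(-1) ⇒ F = (3/2, -1/2)
3. N lies on line QF with QN:NF = -3:4 ⇒ N = (-1/2, 3/2)
4. K lies on line WF with WK:KF = 2:1 ⇒ K = (1, -1/3)
5. V is where the line through N parallel to QW meets line KD ⇒ V = (-9/13, 3/2)
V = K + t·(D−K) with t = 22/13, so KV:VD = t:(1−t) = 22/13:-9/13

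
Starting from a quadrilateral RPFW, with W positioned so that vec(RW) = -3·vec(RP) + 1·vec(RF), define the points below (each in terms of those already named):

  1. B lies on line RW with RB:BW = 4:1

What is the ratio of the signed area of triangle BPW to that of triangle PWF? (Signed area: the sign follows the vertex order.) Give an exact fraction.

Choose coordinates R = (0, 0), P = (1, 0), F = (0, 1), W = (-3, 1).
1. B lies on line RW with RB:BW = 4:1 ⇒ B = (-12/5, 4/5)
2·[BPW] = 1/5, 2·[PWF] = -3
[BPW]:[PWF] = 1/5:-3 = -1/15

[BPW]:[PWF] = -1/15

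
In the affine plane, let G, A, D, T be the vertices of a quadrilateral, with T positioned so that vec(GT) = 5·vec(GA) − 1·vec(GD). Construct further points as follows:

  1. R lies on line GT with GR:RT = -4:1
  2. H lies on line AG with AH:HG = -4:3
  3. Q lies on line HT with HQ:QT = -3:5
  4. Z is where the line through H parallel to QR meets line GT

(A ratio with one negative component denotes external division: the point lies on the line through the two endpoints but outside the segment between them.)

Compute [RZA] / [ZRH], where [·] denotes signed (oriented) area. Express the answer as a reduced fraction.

[RZA]:[ZRH] = 1/3

Set G = (0, 0), A = (1, 0), D = (0, 1), T = (5, -1); any affine frame gives the same invariant.
1. R lies on line GT with GR:RT = -4:1 ⇒ R = (20/3, -4/3)
2. H lies on line AG with AH:HG = -4:3 ⇒ H = (-3, 0)
3. Q lies on line HT with HQ:QT = -3:5 ⇒ Q = (-15, 3/2)
4. Z is where the line through H parallel to QR meets line GT ⇒ Z = (17/3, -17/15)
2·[RZA] = -1/5, 2·[ZRH] = -3/5
[RZA]:[ZRH] = -1/5:-3/5 = 1/3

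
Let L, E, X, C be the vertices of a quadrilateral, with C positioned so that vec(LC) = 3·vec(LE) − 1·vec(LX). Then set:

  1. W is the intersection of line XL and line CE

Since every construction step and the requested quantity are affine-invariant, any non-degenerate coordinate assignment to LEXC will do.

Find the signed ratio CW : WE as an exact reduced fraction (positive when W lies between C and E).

Choose coordinates L = (0, 0), E = (1, 0), X = (0, 1), C = (3, -1).
1. W is the intersection of line XL and line CE ⇒ W = (0, 1/2)
W = C + t·(E−C) with t = 3/2, so CW:WE = t:(1−t) = 3/2:-1/2

CW:WE = -3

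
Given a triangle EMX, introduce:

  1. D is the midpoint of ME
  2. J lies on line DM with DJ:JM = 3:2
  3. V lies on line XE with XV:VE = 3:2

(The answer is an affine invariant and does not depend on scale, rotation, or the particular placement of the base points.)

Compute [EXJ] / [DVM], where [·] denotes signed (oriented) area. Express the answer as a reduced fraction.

Assign E = (0, 0), M = (1, 0), X = (0, 1) — the answer is frame-independent, so this choice is without loss of generality.
1. D is the midpoint of ME ⇒ D = (1/2, 0)
2. J lies on line DM with DJ:JM = 3:2 ⇒ J = (4/5, 0)
3. V lies on line XE with XV:VE = 3:2 ⇒ V = (0, 2/5)
2·[EXJ] = -4/5, 2·[DVM] = -1/5
[EXJ]:[DVM] = -4/5:-1/5 = 4

[EXJ]:[DVM] = 4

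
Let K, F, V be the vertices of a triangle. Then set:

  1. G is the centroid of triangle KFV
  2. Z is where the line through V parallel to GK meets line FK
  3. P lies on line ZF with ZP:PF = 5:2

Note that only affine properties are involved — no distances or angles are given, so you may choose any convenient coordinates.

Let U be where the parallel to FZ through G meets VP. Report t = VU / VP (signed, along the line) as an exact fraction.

t = 2/3

Work in coordinates with K = (0, 0), F = (1, 0), V = (0, 1).
1. G is the centroid of triangle KFV ⇒ G = (1/3, 1/3)
2. Z is where the line through V parallel to GK meets line FK ⇒ Z = (-1, 0)
3. P lies on line ZF with ZP:PF = 5:2 ⇒ P = (3/7, 0)
through G parallel to FZ: direction (-2, 0); meets VP at U = (2/7, 1/3)
U = V + t·(P−V) with t = 2/3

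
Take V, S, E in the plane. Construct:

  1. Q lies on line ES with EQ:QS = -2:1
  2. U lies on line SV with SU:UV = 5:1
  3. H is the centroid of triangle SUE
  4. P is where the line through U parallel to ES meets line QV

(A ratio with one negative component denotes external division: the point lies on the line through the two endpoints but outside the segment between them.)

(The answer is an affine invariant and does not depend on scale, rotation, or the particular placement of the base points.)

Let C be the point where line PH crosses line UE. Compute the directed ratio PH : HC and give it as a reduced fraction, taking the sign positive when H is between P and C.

PH:HC = -1/2

Work in coordinates with V = (0, 0), S = (1, 0), E = (0, 1).
1. Q lies on line ES with EQ:QS = -2:1 ⇒ Q = (2, -1)
2. U lies on line SV with SU:UV = 5:1 ⇒ U = (1/6, 0)
3. H is the centroid of triangle SUE ⇒ H = (7/18, 1/3)
4. P is where the line through U parallel to ES meets line QV ⇒ P = (1/3, -1/6)
line PH meets UE at C = (5/18, -2/3)
H = P + t·(C−P) with t = -1, so PH:HC = -1:2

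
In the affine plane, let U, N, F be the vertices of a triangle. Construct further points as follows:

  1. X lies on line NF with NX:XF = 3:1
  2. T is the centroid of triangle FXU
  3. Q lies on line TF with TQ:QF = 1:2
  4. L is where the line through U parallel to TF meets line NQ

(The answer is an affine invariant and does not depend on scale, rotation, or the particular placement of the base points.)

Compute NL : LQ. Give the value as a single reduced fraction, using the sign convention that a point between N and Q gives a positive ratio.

NL:LQ = -5

Assign U = (0, 0), N = (1, 0), F = (0, 1) — the answer is frame-independent, so this choice is without loss of generality.
1. X lies on line NF with NX:XF = 3:1 ⇒ X = (1/4, 3/4)
2. T is the centroid of triangle FXU ⇒ T = (1/12, 7/12)
3. Q lies on line TF with TQ:QF = 1:2 ⇒ Q = (1/18, 13/18)
4. L is where the line through U parallel to TF meets line NQ ⇒ L = (-13/72, 65/72)
L = N + t·(Q−N) with t = 5/4, so NL:LQ = t:(1−t) = 5/4:-1/4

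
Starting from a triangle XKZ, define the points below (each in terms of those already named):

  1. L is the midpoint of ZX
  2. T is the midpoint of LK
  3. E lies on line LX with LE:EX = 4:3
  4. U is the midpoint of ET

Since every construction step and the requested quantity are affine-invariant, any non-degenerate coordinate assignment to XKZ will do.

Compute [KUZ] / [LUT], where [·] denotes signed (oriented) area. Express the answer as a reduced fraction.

Set X = (0, 0), K = (1, 0), Z = (0, 1); any affine frame gives the same invariant.
1. L is the midpoint of ZX ⇒ L = (0, 1/2)
2. T is the midpoint of LK ⇒ T = (1/2, 1/4)
3. E lies on line LX with LE:EX = 4:3 ⇒ E = (0, 3/14)
4. U is the midpoint of ET ⇒ U = (1/4, 13/56)
2·[KUZ] = -29/56, 2·[LUT] = 1/14
[KUZ]:[LUT] = -29/56:1/14 = -29/4

[KUZ]:[LUT] = -29/4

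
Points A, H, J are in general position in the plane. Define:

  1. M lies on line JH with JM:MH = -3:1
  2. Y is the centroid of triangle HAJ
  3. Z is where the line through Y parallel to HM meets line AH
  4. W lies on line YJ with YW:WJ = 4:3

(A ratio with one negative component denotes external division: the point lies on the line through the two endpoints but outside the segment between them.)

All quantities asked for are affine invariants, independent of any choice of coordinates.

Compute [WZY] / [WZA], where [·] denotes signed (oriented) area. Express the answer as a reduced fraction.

Work in coordinates with A = (0, 0), H = (1, 0), J = (0, 1).
1. M lies on line JH with JM:MH = -3:1 ⇒ M = (3/2, -1/2)
2. Y is the centroid of triangle HAJ ⇒ Y = (1/3, 1/3)
3. Z is where the line through Y parallel to HM meets line AH ⇒ Z = (2/3, 0)
4. W lies on line YJ with YW:WJ = 4:3 ⇒ W = (1/7, 5/7)
2·[WZY] = -4/63, 2·[WZA] = -10/21
[WZY]:[WZA] = -4/63:-10/21 = 2/15

[WZY]:[WZA] = 2/15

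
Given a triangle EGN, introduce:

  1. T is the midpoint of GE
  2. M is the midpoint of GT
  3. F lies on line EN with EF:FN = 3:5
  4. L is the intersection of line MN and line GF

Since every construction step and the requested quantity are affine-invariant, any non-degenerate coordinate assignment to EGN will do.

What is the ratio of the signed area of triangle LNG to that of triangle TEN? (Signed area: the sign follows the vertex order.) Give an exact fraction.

Assign E = (0, 0), G = (1, 0), N = (0, 1) — the answer is frame-independent, so this choice is without loss of generality.
1. T is the midpoint of GE ⇒ T = (1/2, 0)
2. M is the midpoint of GT ⇒ M = (3/4, 0)
3. F lies on line EN with EF:FN = 3:5 ⇒ F = (0, 3/8)
4. L is the intersection of line MN and line GF ⇒ L = (15/23, 3/23)
2·[LNG] = -5/23, 2·[TEN] = -1/2
[LNG]:[TEN] = -5/23:-1/2 = 10/23

[LNG]:[TEN] = 10/23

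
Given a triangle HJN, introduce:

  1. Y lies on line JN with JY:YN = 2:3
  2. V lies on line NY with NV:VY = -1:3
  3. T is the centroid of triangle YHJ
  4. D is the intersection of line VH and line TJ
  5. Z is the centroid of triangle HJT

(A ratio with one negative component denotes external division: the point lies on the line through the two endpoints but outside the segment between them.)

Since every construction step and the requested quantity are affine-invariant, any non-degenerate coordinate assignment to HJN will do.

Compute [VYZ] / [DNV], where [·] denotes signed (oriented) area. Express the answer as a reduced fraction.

Choose coordinates H = (0, 0), J = (1, 0), N = (0, 1).
1. Y lies on line JN with JY:YN = 2:3 ⇒ Y = (3/5, 2/5)
2. V lies on line NY with NV:VY = -1:3 ⇒ V = (-3/10, 13/10)
3. T is the centroid of triangle YHJ ⇒ T = (8/15, 2/15)
4. D is the intersection of line VH and line TJ ⇒ D = (-6/85, 26/85)
5. Z is the centroid of triangle HJT ⇒ Z = (23/45, 2/45)
2·[VYZ] = -2/5, 2·[DNV] = 39/170
[VYZ]:[DNV] = -2/5:39/170 = -68/39

[VYZ]:[DNV] = -68/39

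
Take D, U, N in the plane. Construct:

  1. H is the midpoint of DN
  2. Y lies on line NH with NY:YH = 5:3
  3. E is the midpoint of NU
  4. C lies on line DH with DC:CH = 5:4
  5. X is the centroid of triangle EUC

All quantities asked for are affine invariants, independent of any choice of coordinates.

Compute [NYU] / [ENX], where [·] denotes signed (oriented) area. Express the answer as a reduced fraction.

[NYU]:[ENX] = 135/52

Work in coordinates with D = (0, 0), U = (1, 0), N = (0, 1).
1. H is the midpoint of DN ⇒ H = (0, 1/2)
2. Y lies on line NH with NY:YH = 5:3 ⇒ Y = (0, 11/16)
3. E is the midpoint of NU ⇒ E = (1/2, 1/2)
4. C lies on line DH with DC:CH = 5:4 ⇒ C = (0, 5/18)
5. X is the centroid of triangle EUC ⇒ X = (1/2, 7/27)
2·[NYU] = 5/16, 2·[ENX] = 13/108
[NYU]:[ENX] = 5/16:13/108 = 135/52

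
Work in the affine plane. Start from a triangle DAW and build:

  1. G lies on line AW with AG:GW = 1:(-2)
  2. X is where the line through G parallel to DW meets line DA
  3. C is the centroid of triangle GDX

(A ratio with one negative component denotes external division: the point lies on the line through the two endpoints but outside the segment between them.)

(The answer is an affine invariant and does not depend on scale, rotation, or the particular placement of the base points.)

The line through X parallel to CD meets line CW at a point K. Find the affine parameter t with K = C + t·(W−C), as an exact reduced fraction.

t = 1/2

Work in coordinates with D = (0, 0), A = (1, 0), W = (0, 1).
1. G lies on line AW with AG:GW = 1:(-2) ⇒ G = (2, -1)
2. X is where the line through G parallel to DW meets line DA ⇒ X = (2, 0)
3. C is the centroid of triangle GDX ⇒ C = (4/3, -1/3)
through X parallel to CD: direction (-4/3, 1/3); meets CW at K = (2/3, 1/3)
K = C + t·(W−C) with t = 1/2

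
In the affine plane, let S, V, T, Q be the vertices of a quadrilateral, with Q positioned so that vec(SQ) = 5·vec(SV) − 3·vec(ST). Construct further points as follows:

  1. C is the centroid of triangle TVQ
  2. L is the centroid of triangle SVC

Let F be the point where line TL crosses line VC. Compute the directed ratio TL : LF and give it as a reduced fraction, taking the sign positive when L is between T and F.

Set S = (0, 0), V = (1, 0), T = (0, 1), Q = (5, -3); any affine frame gives the same invariant.
1. C is the centroid of triangle TVQ ⇒ C = (2, -2/3)
2. L is the centroid of triangle SVC ⇒ L = (1, -2/9)
line TL meets VC at F = (3/5, 4/15)
L = T + t·(F−T) with t = 5/3, so TL:LF = 5/3:-2/3

TL:LF = -5/2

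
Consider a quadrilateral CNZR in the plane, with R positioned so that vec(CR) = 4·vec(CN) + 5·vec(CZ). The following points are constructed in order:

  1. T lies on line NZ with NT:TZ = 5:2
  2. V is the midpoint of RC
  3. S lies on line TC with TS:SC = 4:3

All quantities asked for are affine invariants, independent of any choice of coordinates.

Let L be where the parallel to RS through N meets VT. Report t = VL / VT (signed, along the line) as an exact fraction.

Choose coordinates C = (0, 0), N = (1, 0), Z = (0, 1), R = (4, 5).
1. T lies on line NZ with NT:TZ = 5:2 ⇒ T = (2/7, 5/7)
2. V is the midpoint of RC ⇒ V = (2, 5/2)
3. S lies on line TC with TS:SC = 4:3 ⇒ S = (6/49, 15/49)
through N parallel to RS: direction (-190/49, -230/49); meets VT at L = (106/11, 115/11)
L = V + t·(T−V) with t = -49/11

t = -49/11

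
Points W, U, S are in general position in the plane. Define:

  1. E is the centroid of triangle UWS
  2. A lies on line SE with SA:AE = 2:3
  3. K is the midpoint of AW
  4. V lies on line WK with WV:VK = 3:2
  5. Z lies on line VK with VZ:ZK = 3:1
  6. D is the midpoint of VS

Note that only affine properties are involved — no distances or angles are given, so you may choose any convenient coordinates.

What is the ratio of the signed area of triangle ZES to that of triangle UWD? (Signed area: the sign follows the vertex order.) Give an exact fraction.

Assign W = (0, 0), U = (1, 0), S = (0, 1) — the answer is frame-independent, so this choice is without loss of generality.
1. E is the centroid of triangle UWS ⇒ E = (1/3, 1/3)
2. A lies on line SE with SA:AE = 2:3 ⇒ A = (2/15, 11/15)
3. K is the midpoint of AW ⇒ K = (1/15, 11/30)
4. V lies on line WK with WV:VK = 3:2 ⇒ V = (1/25, 11/50)
5. Z lies on line VK with VZ:ZK = 3:1 ⇒ Z = (3/50, 33/100)
6. D is the midpoint of VS ⇒ D = (1/50, 61/100)
2·[ZES] = 11/60, 2·[UWD] = -61/100
[ZES]:[UWD] = 11/60:-61/100 = -55/183

[ZES]:[UWD] = -55/183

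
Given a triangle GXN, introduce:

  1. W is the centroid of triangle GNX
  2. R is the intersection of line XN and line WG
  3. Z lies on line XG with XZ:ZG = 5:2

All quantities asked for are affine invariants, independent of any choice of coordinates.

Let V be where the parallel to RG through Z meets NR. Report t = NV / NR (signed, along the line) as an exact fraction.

Set G = (0, 0), X = (1, 0), N = (0, 1); any affine frame gives the same invariant.
1. W is the centroid of triangle GNX ⇒ W = (1/3, 1/3)
2. R is the intersection of line XN and line WG ⇒ R = (1/2, 1/2)
3. Z lies on line XG with XZ:ZG = 5:2 ⇒ Z = (2/7, 0)
through Z parallel to RG: direction (-1/2, -1/2); meets NR at V = (9/14, 5/14)
V = N + t·(R−N) with t = 9/7

t = 9/7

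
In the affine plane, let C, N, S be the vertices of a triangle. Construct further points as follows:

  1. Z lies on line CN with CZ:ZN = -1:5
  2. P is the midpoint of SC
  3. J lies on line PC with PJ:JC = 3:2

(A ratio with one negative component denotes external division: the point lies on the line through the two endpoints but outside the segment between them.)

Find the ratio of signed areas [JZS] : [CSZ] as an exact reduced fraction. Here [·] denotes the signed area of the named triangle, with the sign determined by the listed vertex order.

[JZS]:[CSZ] = -4/5

Set C = (0, 0), N = (1, 0), S = (0, 1); any affine frame gives the same invariant.
1. Z lies on line CN with CZ:ZN = -1:5 ⇒ Z = (-1/4, 0)
2. P is the midpoint of SC ⇒ P = (0, 1/2)
3. J lies on line PC with PJ:JC = 3:2 ⇒ J = (0, 1/5)
2·[JZS] = -1/5, 2·[CSZ] = 1/4
[JZS]:[CSZ] = -1/5:1/4 = -4/5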